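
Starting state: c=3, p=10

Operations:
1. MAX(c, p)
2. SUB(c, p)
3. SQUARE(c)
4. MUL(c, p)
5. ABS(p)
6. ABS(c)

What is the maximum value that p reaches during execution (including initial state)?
10

Values of p at each step:
Initial: p = 10 ← maximum
After step 1: p = 10
After step 2: p = 10
After step 3: p = 10
After step 4: p = 10
After step 5: p = 10
After step 6: p = 10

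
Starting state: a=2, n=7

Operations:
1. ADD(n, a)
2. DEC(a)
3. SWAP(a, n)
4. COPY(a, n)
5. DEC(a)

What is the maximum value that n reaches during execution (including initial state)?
9

Values of n at each step:
Initial: n = 7
After step 1: n = 9 ← maximum
After step 2: n = 9
After step 3: n = 1
After step 4: n = 1
After step 5: n = 1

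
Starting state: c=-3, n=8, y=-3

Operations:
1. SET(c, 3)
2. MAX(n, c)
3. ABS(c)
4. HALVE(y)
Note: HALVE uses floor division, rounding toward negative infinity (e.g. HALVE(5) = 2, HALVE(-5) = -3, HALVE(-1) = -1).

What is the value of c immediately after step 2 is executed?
c = 3

Tracing c through execution:
Initial: c = -3
After step 1 (SET(c, 3)): c = 3
After step 2 (MAX(n, c)): c = 3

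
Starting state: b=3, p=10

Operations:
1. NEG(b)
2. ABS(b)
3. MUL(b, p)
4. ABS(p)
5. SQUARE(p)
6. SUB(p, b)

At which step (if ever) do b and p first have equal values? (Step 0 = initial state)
Never

b and p never become equal during execution.

Comparing values at each step:
Initial: b=3, p=10
After step 1: b=-3, p=10
After step 2: b=3, p=10
After step 3: b=30, p=10
After step 4: b=30, p=10
After step 5: b=30, p=100
After step 6: b=30, p=70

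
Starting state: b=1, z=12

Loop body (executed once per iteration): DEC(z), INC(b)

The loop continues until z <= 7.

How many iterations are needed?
5

Tracing iterations:
Initial: b=1, z=12
After iteration 1: b=2, z=11
After iteration 2: b=3, z=10
After iteration 3: b=4, z=9
After iteration 4: b=5, z=8
After iteration 5: b=6, z=7
z <= 7 now holds, so the loop exits after 5 iterations.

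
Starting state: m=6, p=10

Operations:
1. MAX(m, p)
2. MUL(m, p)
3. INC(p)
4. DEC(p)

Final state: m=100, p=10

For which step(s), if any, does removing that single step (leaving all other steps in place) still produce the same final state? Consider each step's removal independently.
None - removing any single step changes the final result

Testing removal of each single step:
Without step 1: final = m=60, p=10 (different)
Without step 2: final = m=10, p=10 (different)
Without step 3: final = m=100, p=9 (different)
Without step 4: final = m=100, p=11 (different)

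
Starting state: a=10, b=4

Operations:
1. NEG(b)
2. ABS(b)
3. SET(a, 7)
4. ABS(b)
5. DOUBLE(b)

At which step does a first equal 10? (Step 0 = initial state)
Step 0

Tracing a:
Initial: a = 10 ← first occurrence
After step 1: a = 10
After step 2: a = 10
After step 3: a = 7
After step 4: a = 7
After step 5: a = 7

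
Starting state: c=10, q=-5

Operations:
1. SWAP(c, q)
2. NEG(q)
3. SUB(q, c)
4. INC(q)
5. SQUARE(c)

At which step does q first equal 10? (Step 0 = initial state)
Step 1

Tracing q:
Initial: q = -5
After step 1: q = 10 ← first occurrence
After step 2: q = -10
After step 3: q = -5
After step 4: q = -4
After step 5: q = -4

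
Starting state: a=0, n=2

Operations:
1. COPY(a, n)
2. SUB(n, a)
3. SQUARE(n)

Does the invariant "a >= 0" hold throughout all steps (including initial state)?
Yes

The invariant holds at every step.

State at each step:
Initial: a=0, n=2
After step 1: a=2, n=2
After step 2: a=2, n=0
After step 3: a=2, n=0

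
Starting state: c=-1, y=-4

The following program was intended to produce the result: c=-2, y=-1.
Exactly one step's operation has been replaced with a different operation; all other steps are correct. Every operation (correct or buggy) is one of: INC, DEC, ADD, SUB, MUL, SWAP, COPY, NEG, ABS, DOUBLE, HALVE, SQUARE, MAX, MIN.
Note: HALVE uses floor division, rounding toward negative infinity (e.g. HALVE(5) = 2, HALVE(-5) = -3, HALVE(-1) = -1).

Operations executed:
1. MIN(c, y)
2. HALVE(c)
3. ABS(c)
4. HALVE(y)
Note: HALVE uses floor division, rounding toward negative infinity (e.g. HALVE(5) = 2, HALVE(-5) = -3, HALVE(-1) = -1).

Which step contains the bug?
Step 3

Trace with buggy code:
Initial: c=-1, y=-4
After step 1: c=-4, y=-4
After step 2: c=-2, y=-4
After step 3: c=2, y=-4
After step 4: c=2, y=-2
Actual final c=2, y=-2 ≠ expected c=-2, y=-1.
Step 3 is the only position where a single-operation replacement can produce the expected result.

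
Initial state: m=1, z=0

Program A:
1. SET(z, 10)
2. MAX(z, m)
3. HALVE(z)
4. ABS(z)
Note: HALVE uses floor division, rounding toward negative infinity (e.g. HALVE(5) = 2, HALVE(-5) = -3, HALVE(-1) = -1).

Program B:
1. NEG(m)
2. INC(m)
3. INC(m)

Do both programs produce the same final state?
No

Program A final state: m=1, z=5
Program B final state: m=1, z=0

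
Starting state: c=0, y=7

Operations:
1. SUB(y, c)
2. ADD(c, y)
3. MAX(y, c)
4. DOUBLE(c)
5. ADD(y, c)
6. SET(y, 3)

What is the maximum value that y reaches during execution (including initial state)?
21

Values of y at each step:
Initial: y = 7
After step 1: y = 7
After step 2: y = 7
After step 3: y = 7
After step 4: y = 7
After step 5: y = 21 ← maximum
After step 6: y = 3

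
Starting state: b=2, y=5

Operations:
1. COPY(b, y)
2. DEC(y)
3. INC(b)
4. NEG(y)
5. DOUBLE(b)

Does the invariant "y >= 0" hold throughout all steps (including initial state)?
No, violated after step 4

The invariant is violated after step 4.

State at each step:
Initial: b=2, y=5
After step 1: b=5, y=5
After step 2: b=5, y=4
After step 3: b=6, y=4
After step 4: b=6, y=-4
After step 5: b=12, y=-4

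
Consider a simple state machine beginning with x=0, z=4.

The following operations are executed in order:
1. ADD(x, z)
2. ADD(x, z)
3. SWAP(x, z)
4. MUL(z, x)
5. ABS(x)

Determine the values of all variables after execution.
{x: 4, z: 32}

Step-by-step execution:
Initial: x=0, z=4
After step 1 (ADD(x, z)): x=4, z=4
After step 2 (ADD(x, z)): x=8, z=4
After step 3 (SWAP(x, z)): x=4, z=8
After step 4 (MUL(z, x)): x=4, z=32
After step 5 (ABS(x)): x=4, z=32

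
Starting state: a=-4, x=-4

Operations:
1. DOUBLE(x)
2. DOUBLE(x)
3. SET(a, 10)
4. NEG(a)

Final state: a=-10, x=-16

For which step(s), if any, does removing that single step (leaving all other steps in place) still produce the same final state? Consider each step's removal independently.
None - removing any single step changes the final result

Testing removal of each single step:
Without step 1: final = a=-10, x=-8 (different)
Without step 2: final = a=-10, x=-8 (different)
Without step 3: final = a=4, x=-16 (different)
Without step 4: final = a=10, x=-16 (different)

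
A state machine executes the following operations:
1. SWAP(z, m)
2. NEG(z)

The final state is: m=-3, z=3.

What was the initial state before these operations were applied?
m=-3, z=-3

Working backwards:
Final state: m=-3, z=3
Before step 2 (NEG(z)): m=-3, z=-3
Before step 1 (SWAP(z, m)): m=-3, z=-3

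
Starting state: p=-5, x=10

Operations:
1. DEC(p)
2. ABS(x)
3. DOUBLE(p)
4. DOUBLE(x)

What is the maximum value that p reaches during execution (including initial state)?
-5

Values of p at each step:
Initial: p = -5 ← maximum
After step 1: p = -6
After step 2: p = -6
After step 3: p = -12
After step 4: p = -12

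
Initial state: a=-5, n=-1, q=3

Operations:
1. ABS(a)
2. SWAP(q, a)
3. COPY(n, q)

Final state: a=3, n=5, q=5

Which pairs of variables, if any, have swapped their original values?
None

Comparing initial and final values:
n: -1 → 5
q: 3 → 5
a: -5 → 3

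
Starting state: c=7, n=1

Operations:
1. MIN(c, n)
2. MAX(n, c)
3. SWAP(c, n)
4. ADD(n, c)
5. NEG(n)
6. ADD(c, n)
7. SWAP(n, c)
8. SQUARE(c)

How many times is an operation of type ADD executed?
2

Counting ADD operations:
Step 4: ADD(n, c) ← ADD
Step 6: ADD(c, n) ← ADD
Total: 2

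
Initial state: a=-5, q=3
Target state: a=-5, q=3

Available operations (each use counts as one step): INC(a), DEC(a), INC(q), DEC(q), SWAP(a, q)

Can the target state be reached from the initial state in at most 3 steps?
Yes

Path (0 steps): 0 steps (already at target)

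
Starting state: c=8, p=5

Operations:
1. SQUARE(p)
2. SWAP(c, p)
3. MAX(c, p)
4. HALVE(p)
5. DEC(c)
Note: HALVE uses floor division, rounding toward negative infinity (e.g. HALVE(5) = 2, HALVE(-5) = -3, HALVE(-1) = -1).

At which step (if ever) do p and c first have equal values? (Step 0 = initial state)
Never

p and c never become equal during execution.

Comparing values at each step:
Initial: p=5, c=8
After step 1: p=25, c=8
After step 2: p=8, c=25
After step 3: p=8, c=25
After step 4: p=4, c=25
After step 5: p=4, c=24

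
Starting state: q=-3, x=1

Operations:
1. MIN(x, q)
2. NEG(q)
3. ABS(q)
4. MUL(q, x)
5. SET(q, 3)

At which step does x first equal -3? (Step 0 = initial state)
Step 1

Tracing x:
Initial: x = 1
After step 1: x = -3 ← first occurrence
After step 2: x = -3
After step 3: x = -3
After step 4: x = -3
After step 5: x = -3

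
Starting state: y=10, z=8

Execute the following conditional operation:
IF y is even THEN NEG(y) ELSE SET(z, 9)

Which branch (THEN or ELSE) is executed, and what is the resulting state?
Branch: THEN, Final state: y=-10, z=8

Evaluating condition: y is even
Condition is True, so THEN branch executes
After NEG(y): y=-10, z=8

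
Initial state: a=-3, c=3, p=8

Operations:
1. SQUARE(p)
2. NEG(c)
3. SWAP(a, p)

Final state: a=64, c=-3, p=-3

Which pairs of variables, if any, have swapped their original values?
None

Comparing initial and final values:
c: 3 → -3
p: 8 → -3
a: -3 → 64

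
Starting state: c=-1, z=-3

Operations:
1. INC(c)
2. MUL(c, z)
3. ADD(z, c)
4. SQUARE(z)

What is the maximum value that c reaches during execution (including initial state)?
0

Values of c at each step:
Initial: c = -1
After step 1: c = 0 ← maximum
After step 2: c = 0
After step 3: c = 0
After step 4: c = 0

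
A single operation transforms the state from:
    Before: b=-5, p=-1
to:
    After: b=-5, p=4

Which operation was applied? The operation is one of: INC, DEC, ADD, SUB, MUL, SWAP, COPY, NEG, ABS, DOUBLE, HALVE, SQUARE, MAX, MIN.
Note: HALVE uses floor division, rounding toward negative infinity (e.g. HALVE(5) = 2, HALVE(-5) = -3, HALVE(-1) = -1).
SUB(p, b)

Analyzing the change:
Before: b=-5, p=-1
After: b=-5, p=4
Variable p changed from -1 to 4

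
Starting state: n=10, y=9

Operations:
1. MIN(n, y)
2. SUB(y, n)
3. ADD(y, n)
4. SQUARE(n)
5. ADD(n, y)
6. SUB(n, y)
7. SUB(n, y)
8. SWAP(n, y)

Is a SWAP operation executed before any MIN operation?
No

First SWAP: step 8
First MIN: step 1
Since 8 > 1, MIN comes first.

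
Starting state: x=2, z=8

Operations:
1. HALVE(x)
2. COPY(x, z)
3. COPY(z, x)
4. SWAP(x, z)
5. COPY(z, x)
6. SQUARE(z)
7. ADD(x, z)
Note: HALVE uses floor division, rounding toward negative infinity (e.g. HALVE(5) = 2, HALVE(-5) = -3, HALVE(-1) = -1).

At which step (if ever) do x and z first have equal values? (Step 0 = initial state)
Step 2

x and z first become equal after step 2.

Comparing values at each step:
Initial: x=2, z=8
After step 1: x=1, z=8
After step 2: x=8, z=8 ← equal!
After step 3: x=8, z=8 ← equal!
After step 4: x=8, z=8 ← equal!
After step 5: x=8, z=8 ← equal!
After step 6: x=8, z=64
After step 7: x=72, z=64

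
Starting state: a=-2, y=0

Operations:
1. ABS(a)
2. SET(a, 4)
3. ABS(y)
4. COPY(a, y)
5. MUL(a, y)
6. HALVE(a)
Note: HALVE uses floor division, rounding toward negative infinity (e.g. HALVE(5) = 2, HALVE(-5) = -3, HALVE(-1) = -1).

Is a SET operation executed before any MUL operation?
Yes

First SET: step 2
First MUL: step 5
Since 2 < 5, SET comes first.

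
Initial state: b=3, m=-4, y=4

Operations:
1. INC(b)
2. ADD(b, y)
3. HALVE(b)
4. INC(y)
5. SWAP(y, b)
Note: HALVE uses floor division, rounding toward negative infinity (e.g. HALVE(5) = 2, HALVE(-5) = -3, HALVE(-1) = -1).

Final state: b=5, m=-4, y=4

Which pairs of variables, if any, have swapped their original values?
None

Comparing initial and final values:
m: -4 → -4
b: 3 → 5
y: 4 → 4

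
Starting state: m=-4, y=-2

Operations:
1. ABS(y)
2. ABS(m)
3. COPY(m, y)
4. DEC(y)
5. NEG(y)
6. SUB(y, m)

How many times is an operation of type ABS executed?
2

Counting ABS operations:
Step 1: ABS(y) ← ABS
Step 2: ABS(m) ← ABS
Total: 2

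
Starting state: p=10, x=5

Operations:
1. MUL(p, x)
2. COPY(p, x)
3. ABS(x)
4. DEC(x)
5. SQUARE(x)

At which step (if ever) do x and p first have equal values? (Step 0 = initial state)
Step 2

x and p first become equal after step 2.

Comparing values at each step:
Initial: x=5, p=10
After step 1: x=5, p=50
After step 2: x=5, p=5 ← equal!
After step 3: x=5, p=5 ← equal!
After step 4: x=4, p=5
After step 5: x=16, p=5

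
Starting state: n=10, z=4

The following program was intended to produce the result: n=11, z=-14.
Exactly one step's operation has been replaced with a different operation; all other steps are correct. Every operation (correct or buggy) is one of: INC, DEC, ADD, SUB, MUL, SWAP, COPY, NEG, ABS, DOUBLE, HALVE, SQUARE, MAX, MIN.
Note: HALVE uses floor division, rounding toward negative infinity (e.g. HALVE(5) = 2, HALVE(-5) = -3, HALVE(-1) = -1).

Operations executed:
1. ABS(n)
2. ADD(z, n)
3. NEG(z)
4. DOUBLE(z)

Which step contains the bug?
Step 4

Trace with buggy code:
Initial: n=10, z=4
After step 1: n=10, z=4
After step 2: n=10, z=14
After step 3: n=10, z=-14
After step 4: n=10, z=-28
Actual final n=10, z=-28 ≠ expected n=11, z=-14.
Step 4 is the only position where a single-operation replacement can produce the expected result.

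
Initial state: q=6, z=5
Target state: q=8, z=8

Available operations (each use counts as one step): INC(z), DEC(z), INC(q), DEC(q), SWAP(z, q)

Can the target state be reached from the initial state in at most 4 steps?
No

The target state cannot be reached within 4 steps.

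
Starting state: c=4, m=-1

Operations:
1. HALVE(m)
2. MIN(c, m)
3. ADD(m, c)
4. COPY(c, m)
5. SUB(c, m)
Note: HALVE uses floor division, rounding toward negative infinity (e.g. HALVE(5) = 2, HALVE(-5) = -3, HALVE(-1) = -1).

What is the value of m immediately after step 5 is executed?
m = -2

Tracing m through execution:
Initial: m = -1
After step 1 (HALVE(m)): m = -1
After step 2 (MIN(c, m)): m = -1
After step 3 (ADD(m, c)): m = -2
After step 4 (COPY(c, m)): m = -2
After step 5 (SUB(c, m)): m = -2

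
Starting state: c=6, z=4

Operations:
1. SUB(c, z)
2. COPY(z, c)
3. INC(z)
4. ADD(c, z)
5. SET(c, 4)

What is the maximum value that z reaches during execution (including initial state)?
4

Values of z at each step:
Initial: z = 4 ← maximum
After step 1: z = 4
After step 2: z = 2
After step 3: z = 3
After step 4: z = 3
After step 5: z = 3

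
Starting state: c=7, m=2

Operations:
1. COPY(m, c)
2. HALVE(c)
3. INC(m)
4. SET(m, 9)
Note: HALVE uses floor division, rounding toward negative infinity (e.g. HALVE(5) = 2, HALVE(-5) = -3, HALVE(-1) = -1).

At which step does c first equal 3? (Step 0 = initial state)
Step 2

Tracing c:
Initial: c = 7
After step 1: c = 7
After step 2: c = 3 ← first occurrence
After step 3: c = 3
After step 4: c = 3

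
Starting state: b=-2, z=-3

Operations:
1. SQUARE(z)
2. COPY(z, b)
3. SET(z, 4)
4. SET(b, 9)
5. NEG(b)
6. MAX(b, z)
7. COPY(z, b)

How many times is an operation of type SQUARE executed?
1

Counting SQUARE operations:
Step 1: SQUARE(z) ← SQUARE
Total: 1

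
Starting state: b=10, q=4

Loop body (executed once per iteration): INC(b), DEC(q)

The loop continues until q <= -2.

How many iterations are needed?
6

Tracing iterations:
Initial: b=10, q=4
After iteration 1: b=11, q=3
After iteration 2: b=12, q=2
After iteration 3: b=13, q=1
After iteration 4: b=14, q=0
After iteration 5: b=15, q=-1
After iteration 6: b=16, q=-2
q <= -2 now holds, so the loop exits after 6 iterations.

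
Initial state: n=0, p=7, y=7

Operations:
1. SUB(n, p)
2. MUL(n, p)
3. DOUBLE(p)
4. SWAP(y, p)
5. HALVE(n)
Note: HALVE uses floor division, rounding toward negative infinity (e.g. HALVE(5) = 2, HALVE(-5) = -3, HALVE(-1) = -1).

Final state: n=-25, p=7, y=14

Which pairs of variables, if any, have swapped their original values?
None

Comparing initial and final values:
p: 7 → 7
n: 0 → -25
y: 7 → 14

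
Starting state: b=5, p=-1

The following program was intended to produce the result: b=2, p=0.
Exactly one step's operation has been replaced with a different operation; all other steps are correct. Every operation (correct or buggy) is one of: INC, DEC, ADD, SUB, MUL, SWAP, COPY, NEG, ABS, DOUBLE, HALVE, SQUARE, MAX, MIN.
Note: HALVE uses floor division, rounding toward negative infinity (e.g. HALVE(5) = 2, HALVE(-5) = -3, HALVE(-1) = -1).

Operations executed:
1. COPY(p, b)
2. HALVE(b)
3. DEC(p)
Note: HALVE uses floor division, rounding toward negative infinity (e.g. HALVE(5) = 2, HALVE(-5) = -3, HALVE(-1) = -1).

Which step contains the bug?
Step 1

Trace with buggy code:
Initial: b=5, p=-1
After step 1: b=5, p=5
After step 2: b=2, p=5
After step 3: b=2, p=4
Actual final b=2, p=4 ≠ expected b=2, p=0.
Step 1 is the only position where a single-operation replacement can produce the expected result.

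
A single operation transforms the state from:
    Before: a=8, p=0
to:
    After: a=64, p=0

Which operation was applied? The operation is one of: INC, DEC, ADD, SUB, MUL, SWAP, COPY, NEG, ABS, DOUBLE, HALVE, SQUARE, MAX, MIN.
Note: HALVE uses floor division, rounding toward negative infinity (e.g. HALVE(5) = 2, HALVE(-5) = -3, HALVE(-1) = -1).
SQUARE(a)

Analyzing the change:
Before: a=8, p=0
After: a=64, p=0
Variable a changed from 8 to 64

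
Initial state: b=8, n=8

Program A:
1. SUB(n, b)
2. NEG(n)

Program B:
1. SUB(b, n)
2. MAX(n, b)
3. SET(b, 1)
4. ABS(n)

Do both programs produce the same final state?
No

Program A final state: b=8, n=0
Program B final state: b=1, n=8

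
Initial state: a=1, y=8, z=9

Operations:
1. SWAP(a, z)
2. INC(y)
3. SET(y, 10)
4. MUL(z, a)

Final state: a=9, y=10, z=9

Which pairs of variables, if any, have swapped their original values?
None

Comparing initial and final values:
y: 8 → 10
z: 9 → 9
a: 1 → 9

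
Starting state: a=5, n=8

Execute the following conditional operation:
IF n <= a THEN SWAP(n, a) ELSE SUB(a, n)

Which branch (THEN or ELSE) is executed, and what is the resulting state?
Branch: ELSE, Final state: a=-3, n=8

Evaluating condition: n <= a
n = 8, a = 5
Condition is False, so ELSE branch executes
After SUB(a, n): a=-3, n=8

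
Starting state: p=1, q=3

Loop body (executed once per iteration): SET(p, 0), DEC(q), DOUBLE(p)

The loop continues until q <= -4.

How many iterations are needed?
7

Tracing iterations:
Initial: p=1, q=3
After iteration 1: p=0, q=2
After iteration 2: p=0, q=1
After iteration 3: p=0, q=0
After iteration 4: p=0, q=-1
After iteration 5: p=0, q=-2
After iteration 6: p=0, q=-3
After iteration 7: p=0, q=-4
q <= -4 now holds, so the loop exits after 7 iterations.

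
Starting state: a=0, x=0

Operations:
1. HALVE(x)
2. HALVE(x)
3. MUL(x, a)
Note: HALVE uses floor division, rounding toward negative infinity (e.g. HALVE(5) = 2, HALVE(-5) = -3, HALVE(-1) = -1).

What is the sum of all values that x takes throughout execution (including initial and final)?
0

Values of x at each step:
Initial: x = 0
After step 1: x = 0
After step 2: x = 0
After step 3: x = 0
Sum = 0 + 0 + 0 + 0 = 0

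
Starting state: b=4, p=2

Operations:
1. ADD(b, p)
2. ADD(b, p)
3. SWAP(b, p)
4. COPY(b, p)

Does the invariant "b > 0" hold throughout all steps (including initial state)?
Yes

The invariant holds at every step.

State at each step:
Initial: b=4, p=2
After step 1: b=6, p=2
After step 2: b=8, p=2
After step 3: b=2, p=8
After step 4: b=8, p=8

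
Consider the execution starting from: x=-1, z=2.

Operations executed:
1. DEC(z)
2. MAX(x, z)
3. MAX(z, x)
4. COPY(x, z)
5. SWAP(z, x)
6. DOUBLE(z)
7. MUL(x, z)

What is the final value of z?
z = 2

Tracing execution:
Step 1: DEC(z) → z = 1
Step 2: MAX(x, z) → z = 1
Step 3: MAX(z, x) → z = 1
Step 4: COPY(x, z) → z = 1
Step 5: SWAP(z, x) → z = 1
Step 6: DOUBLE(z) → z = 2
Step 7: MUL(x, z) → z = 2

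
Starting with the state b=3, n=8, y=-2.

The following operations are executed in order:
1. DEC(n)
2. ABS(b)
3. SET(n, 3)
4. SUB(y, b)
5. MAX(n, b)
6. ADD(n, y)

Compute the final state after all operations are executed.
{b: 3, n: -2, y: -5}

Step-by-step execution:
Initial: b=3, n=8, y=-2
After step 1 (DEC(n)): b=3, n=7, y=-2
After step 2 (ABS(b)): b=3, n=7, y=-2
After step 3 (SET(n, 3)): b=3, n=3, y=-2
After step 4 (SUB(y, b)): b=3, n=3, y=-5
After step 5 (MAX(n, b)): b=3, n=3, y=-5
After step 6 (ADD(n, y)): b=3, n=-2, y=-5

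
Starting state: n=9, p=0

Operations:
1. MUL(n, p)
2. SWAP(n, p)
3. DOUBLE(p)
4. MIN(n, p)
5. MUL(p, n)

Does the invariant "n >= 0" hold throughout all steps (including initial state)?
Yes

The invariant holds at every step.

State at each step:
Initial: n=9, p=0
After step 1: n=0, p=0
After step 2: n=0, p=0
After step 3: n=0, p=0
After step 4: n=0, p=0
After step 5: n=0, p=0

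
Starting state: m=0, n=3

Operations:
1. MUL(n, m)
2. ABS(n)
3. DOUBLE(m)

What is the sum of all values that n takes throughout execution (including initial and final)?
3

Values of n at each step:
Initial: n = 3
After step 1: n = 0
After step 2: n = 0
After step 3: n = 0
Sum = 3 + 0 + 0 + 0 = 3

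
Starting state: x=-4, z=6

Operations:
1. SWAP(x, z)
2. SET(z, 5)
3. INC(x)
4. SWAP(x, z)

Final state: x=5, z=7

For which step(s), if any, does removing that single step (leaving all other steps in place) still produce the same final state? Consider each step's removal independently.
None - removing any single step changes the final result

Testing removal of each single step:
Without step 1: final = x=5, z=-3 (different)
Without step 2: final = x=-4, z=7 (different)
Without step 3: final = x=5, z=6 (different)
Without step 4: final = x=7, z=5 (different)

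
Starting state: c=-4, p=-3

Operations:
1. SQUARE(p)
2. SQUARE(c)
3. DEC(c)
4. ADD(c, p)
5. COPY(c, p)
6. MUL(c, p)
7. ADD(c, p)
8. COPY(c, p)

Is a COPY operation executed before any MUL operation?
Yes

First COPY: step 5
First MUL: step 6
Since 5 < 6, COPY comes first.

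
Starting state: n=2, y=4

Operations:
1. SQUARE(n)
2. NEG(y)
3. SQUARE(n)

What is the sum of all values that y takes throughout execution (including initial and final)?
0

Values of y at each step:
Initial: y = 4
After step 1: y = 4
After step 2: y = -4
After step 3: y = -4
Sum = 4 + 4 + -4 + -4 = 0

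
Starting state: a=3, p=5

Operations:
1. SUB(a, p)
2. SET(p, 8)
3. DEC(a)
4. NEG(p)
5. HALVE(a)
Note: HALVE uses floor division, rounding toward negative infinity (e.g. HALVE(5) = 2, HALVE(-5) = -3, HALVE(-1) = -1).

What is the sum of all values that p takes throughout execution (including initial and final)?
10

Values of p at each step:
Initial: p = 5
After step 1: p = 5
After step 2: p = 8
After step 3: p = 8
After step 4: p = -8
After step 5: p = -8
Sum = 5 + 5 + 8 + 8 + -8 + -8 = 10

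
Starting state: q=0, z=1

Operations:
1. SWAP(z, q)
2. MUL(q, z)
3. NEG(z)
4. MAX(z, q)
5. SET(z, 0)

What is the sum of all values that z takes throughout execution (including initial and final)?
1

Values of z at each step:
Initial: z = 1
After step 1: z = 0
After step 2: z = 0
After step 3: z = 0
After step 4: z = 0
After step 5: z = 0
Sum = 1 + 0 + 0 + 0 + 0 + 0 = 1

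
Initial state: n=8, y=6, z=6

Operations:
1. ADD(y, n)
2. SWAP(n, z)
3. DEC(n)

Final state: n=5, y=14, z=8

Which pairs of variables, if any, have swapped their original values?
None

Comparing initial and final values:
z: 6 → 8
y: 6 → 14
n: 8 → 5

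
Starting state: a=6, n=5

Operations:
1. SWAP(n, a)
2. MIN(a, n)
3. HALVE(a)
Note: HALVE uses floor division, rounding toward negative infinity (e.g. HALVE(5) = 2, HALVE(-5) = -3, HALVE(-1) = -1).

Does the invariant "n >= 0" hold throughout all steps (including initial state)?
Yes

The invariant holds at every step.

State at each step:
Initial: a=6, n=5
After step 1: a=5, n=6
After step 2: a=5, n=6
After step 3: a=2, n=6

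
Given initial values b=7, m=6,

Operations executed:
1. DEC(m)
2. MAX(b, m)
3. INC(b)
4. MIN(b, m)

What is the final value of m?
m = 5

Tracing execution:
Step 1: DEC(m) → m = 5
Step 2: MAX(b, m) → m = 5
Step 3: INC(b) → m = 5
Step 4: MIN(b, m) → m = 5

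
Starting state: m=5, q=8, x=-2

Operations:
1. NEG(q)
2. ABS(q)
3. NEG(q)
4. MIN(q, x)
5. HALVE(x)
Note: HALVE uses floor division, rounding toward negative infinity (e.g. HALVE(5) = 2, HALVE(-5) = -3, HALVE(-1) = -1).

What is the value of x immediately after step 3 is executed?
x = -2

Tracing x through execution:
Initial: x = -2
After step 1 (NEG(q)): x = -2
After step 2 (ABS(q)): x = -2
After step 3 (NEG(q)): x = -2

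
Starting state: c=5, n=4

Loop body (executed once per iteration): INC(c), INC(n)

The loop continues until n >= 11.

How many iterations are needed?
7

Tracing iterations:
Initial: c=5, n=4
After iteration 1: c=6, n=5
After iteration 2: c=7, n=6
After iteration 3: c=8, n=7
After iteration 4: c=9, n=8
After iteration 5: c=10, n=9
After iteration 6: c=11, n=10
After iteration 7: c=12, n=11
n >= 11 now holds, so the loop exits after 7 iterations.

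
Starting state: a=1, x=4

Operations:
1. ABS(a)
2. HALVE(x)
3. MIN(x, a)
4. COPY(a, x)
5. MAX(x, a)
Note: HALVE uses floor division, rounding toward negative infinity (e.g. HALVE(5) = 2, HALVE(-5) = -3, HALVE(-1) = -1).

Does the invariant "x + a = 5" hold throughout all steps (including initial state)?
No, violated after step 2

The invariant is violated after step 2.

State at each step:
Initial: a=1, x=4
After step 1: a=1, x=4
After step 2: a=1, x=2
After step 3: a=1, x=1
After step 4: a=1, x=1
After step 5: a=1, x=1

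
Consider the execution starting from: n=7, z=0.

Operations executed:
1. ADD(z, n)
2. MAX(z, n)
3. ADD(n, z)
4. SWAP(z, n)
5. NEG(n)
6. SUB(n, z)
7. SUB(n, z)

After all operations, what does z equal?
z = 14

Tracing execution:
Step 1: ADD(z, n) → z = 7
Step 2: MAX(z, n) → z = 7
Step 3: ADD(n, z) → z = 7
Step 4: SWAP(z, n) → z = 14
Step 5: NEG(n) → z = 14
Step 6: SUB(n, z) → z = 14
Step 7: SUB(n, z) → z = 14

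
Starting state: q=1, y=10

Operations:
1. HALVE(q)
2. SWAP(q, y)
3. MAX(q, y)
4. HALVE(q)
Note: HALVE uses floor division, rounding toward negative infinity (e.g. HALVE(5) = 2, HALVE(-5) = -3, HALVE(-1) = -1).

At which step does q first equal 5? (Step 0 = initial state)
Step 4

Tracing q:
Initial: q = 1
After step 1: q = 0
After step 2: q = 10
After step 3: q = 10
After step 4: q = 5 ← first occurrence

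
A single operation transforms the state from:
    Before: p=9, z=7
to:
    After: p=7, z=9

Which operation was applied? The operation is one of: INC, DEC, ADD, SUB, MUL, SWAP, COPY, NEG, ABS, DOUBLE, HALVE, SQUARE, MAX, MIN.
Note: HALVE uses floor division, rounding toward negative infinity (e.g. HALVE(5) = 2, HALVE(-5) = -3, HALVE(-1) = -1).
SWAP(z, p)

Analyzing the change:
Before: p=9, z=7
After: p=7, z=9
Variable z changed from 7 to 9
Variable p changed from 9 to 7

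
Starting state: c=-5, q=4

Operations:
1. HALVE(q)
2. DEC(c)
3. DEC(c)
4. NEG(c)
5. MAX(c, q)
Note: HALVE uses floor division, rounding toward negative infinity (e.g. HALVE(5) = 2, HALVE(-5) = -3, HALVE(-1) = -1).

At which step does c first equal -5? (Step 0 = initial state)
Step 0

Tracing c:
Initial: c = -5 ← first occurrence
After step 1: c = -5
After step 2: c = -6
After step 3: c = -7
After step 4: c = 7
After step 5: c = 7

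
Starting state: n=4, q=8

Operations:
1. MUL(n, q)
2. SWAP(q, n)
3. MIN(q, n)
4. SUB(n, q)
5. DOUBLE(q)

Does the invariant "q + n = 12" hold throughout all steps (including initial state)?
No, violated after step 1

The invariant is violated after step 1.

State at each step:
Initial: n=4, q=8
After step 1: n=32, q=8
After step 2: n=8, q=32
After step 3: n=8, q=8
After step 4: n=0, q=8
After step 5: n=0, q=16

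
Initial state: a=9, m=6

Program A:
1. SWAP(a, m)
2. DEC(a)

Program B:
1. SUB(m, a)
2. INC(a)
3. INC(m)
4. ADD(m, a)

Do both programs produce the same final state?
No

Program A final state: a=5, m=9
Program B final state: a=10, m=8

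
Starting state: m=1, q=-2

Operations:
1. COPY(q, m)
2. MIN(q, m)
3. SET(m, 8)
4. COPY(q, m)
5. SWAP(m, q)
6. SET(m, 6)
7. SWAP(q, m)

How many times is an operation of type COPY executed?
2

Counting COPY operations:
Step 1: COPY(q, m) ← COPY
Step 4: COPY(q, m) ← COPY
Total: 2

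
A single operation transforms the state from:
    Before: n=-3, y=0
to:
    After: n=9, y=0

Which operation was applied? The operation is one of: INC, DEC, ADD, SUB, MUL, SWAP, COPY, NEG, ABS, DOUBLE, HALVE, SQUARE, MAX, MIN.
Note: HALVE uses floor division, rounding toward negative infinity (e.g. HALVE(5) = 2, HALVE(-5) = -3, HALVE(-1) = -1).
SQUARE(n)

Analyzing the change:
Before: n=-3, y=0
After: n=9, y=0
Variable n changed from -3 to 9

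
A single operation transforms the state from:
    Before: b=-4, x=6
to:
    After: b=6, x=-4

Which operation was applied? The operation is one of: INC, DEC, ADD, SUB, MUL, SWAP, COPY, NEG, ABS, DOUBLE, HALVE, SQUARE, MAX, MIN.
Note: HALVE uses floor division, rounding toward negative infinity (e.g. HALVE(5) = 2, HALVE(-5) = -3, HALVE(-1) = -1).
SWAP(x, b)

Analyzing the change:
Before: b=-4, x=6
After: b=6, x=-4
Variable x changed from 6 to -4
Variable b changed from -4 to 6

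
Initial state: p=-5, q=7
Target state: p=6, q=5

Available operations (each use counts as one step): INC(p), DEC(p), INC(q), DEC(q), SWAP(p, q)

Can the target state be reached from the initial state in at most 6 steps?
No

The target state cannot be reached within 6 steps.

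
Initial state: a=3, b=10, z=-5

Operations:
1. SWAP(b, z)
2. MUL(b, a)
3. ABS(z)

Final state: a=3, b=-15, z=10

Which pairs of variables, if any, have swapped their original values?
None

Comparing initial and final values:
b: 10 → -15
z: -5 → 10
a: 3 → 3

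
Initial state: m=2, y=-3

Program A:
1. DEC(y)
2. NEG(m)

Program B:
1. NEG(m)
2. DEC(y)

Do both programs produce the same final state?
Yes

Program A final state: m=-2, y=-4
Program B final state: m=-2, y=-4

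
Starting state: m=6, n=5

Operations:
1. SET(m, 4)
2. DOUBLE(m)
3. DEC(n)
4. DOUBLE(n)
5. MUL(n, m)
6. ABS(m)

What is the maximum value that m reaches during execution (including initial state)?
8

Values of m at each step:
Initial: m = 6
After step 1: m = 4
After step 2: m = 8 ← maximum
After step 3: m = 8
After step 4: m = 8
After step 5: m = 8
After step 6: m = 8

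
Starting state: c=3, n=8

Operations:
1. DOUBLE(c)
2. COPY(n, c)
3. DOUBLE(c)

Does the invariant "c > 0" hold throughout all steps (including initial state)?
Yes

The invariant holds at every step.

State at each step:
Initial: c=3, n=8
After step 1: c=6, n=8
After step 2: c=6, n=6
After step 3: c=12, n=6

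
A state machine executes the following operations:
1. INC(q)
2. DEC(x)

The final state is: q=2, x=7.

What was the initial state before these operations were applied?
q=1, x=8

Working backwards:
Final state: q=2, x=7
Before step 2 (DEC(x)): q=2, x=8
Before step 1 (INC(q)): q=1, x=8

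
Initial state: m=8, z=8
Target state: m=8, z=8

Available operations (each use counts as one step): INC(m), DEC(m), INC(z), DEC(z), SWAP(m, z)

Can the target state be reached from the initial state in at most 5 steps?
Yes

Path (0 steps): 0 steps (already at target)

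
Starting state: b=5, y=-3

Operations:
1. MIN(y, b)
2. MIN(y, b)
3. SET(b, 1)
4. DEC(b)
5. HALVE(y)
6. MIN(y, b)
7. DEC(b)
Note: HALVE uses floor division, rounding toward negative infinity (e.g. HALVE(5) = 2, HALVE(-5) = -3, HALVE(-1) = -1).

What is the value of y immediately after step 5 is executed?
y = -2

Tracing y through execution:
Initial: y = -3
After step 1 (MIN(y, b)): y = -3
After step 2 (MIN(y, b)): y = -3
After step 3 (SET(b, 1)): y = -3
After step 4 (DEC(b)): y = -3
After step 5 (HALVE(y)): y = -2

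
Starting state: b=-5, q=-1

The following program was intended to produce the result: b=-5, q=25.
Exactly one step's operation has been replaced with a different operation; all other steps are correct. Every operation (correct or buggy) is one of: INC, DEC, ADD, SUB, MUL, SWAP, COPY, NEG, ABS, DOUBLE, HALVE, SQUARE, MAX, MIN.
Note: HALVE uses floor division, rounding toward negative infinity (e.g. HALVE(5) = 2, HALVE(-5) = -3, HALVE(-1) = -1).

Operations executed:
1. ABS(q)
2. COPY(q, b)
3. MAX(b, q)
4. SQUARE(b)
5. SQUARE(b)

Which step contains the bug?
Step 5

Trace with buggy code:
Initial: b=-5, q=-1
After step 1: b=-5, q=1
After step 2: b=-5, q=-5
After step 3: b=-5, q=-5
After step 4: b=25, q=-5
After step 5: b=625, q=-5
Actual final b=625, q=-5 ≠ expected b=-5, q=25.
Step 5 is the only position where a single-operation replacement can produce the expected result.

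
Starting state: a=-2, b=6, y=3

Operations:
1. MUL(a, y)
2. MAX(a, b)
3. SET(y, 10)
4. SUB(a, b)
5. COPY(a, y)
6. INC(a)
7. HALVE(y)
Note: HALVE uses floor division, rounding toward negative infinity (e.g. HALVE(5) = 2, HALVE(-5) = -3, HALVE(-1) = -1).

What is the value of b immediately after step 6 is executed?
b = 6

Tracing b through execution:
Initial: b = 6
After step 1 (MUL(a, y)): b = 6
After step 2 (MAX(a, b)): b = 6
After step 3 (SET(y, 10)): b = 6
After step 4 (SUB(a, b)): b = 6
After step 5 (COPY(a, y)): b = 6
After step 6 (INC(a)): b = 6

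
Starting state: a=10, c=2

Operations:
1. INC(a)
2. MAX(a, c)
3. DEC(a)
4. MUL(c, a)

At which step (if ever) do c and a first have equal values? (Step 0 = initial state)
Never

c and a never become equal during execution.

Comparing values at each step:
Initial: c=2, a=10
After step 1: c=2, a=11
After step 2: c=2, a=11
After step 3: c=2, a=10
After step 4: c=20, a=10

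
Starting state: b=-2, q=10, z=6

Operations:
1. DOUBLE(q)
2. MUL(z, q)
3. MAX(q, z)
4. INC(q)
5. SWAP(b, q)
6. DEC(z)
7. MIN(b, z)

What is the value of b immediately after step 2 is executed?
b = -2

Tracing b through execution:
Initial: b = -2
After step 1 (DOUBLE(q)): b = -2
After step 2 (MUL(z, q)): b = -2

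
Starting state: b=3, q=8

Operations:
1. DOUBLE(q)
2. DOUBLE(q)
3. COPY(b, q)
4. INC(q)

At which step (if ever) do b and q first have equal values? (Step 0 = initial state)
Step 3

b and q first become equal after step 3.

Comparing values at each step:
Initial: b=3, q=8
After step 1: b=3, q=16
After step 2: b=3, q=32
After step 3: b=32, q=32 ← equal!
After step 4: b=32, q=33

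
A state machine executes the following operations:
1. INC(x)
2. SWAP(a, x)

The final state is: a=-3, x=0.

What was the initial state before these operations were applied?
a=0, x=-4

Working backwards:
Final state: a=-3, x=0
Before step 2 (SWAP(a, x)): a=0, x=-3
Before step 1 (INC(x)): a=0, x=-4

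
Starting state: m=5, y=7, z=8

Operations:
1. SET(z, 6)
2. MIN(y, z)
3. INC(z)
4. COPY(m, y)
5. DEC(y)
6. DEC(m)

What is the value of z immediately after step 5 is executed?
z = 7

Tracing z through execution:
Initial: z = 8
After step 1 (SET(z, 6)): z = 6
After step 2 (MIN(y, z)): z = 6
After step 3 (INC(z)): z = 7
After step 4 (COPY(m, y)): z = 7
After step 5 (DEC(y)): z = 7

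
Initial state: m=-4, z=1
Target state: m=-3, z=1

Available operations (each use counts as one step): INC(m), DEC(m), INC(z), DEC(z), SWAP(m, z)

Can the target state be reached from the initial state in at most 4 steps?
Yes

Path (1 step): INC(m)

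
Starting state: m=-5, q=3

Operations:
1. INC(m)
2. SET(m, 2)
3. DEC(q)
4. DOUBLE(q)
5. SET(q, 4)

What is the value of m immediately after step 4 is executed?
m = 2

Tracing m through execution:
Initial: m = -5
After step 1 (INC(m)): m = -4
After step 2 (SET(m, 2)): m = 2
After step 3 (DEC(q)): m = 2
After step 4 (DOUBLE(q)): m = 2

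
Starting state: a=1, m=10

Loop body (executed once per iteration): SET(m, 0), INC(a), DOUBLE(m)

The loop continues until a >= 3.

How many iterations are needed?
2

Tracing iterations:
Initial: a=1, m=10
After iteration 1: a=2, m=0
After iteration 2: a=3, m=0
a >= 3 now holds, so the loop exits after 2 iterations.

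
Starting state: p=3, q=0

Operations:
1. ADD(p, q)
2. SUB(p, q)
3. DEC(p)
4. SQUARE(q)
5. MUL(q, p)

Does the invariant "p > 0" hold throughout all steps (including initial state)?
Yes

The invariant holds at every step.

State at each step:
Initial: p=3, q=0
After step 1: p=3, q=0
After step 2: p=3, q=0
After step 3: p=2, q=0
After step 4: p=2, q=0
After step 5: p=2, q=0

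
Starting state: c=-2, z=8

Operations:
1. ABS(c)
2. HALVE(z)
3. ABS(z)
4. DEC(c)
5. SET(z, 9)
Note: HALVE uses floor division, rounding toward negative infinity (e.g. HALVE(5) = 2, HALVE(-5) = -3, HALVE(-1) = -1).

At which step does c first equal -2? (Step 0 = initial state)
Step 0

Tracing c:
Initial: c = -2 ← first occurrence
After step 1: c = 2
After step 2: c = 2
After step 3: c = 2
After step 4: c = 1
After step 5: c = 1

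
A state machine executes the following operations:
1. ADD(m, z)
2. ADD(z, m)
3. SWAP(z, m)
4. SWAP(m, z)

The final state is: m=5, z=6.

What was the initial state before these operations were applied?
m=4, z=1

Working backwards:
Final state: m=5, z=6
Before step 4 (SWAP(m, z)): m=6, z=5
Before step 3 (SWAP(z, m)): m=5, z=6
Before step 2 (ADD(z, m)): m=5, z=1
Before step 1 (ADD(m, z)): m=4, z=1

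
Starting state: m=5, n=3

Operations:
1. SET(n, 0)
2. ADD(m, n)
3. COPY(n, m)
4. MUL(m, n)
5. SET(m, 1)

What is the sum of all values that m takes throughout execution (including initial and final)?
46

Values of m at each step:
Initial: m = 5
After step 1: m = 5
After step 2: m = 5
After step 3: m = 5
After step 4: m = 25
After step 5: m = 1
Sum = 5 + 5 + 5 + 5 + 25 + 1 = 46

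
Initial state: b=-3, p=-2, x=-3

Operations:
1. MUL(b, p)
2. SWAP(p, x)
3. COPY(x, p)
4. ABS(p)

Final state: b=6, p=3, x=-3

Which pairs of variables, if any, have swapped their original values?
None

Comparing initial and final values:
b: -3 → 6
x: -3 → -3
p: -2 → 3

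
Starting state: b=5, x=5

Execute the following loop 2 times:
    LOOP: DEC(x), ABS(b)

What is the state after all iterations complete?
b=5, x=3

Iteration trace:
Start: b=5, x=5
After iteration 1: b=5, x=4
After iteration 2: b=5, x=3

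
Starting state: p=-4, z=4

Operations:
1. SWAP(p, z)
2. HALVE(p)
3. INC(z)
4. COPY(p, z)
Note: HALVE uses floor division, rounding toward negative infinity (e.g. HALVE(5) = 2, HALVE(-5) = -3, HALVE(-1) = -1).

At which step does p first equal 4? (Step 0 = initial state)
Step 1

Tracing p:
Initial: p = -4
After step 1: p = 4 ← first occurrence
After step 2: p = 2
After step 3: p = 2
After step 4: p = -3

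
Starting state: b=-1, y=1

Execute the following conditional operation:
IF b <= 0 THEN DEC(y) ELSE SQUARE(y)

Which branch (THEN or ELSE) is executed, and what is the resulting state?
Branch: THEN, Final state: b=-1, y=0

Evaluating condition: b <= 0
b = -1
Condition is True, so THEN branch executes
After DEC(y): b=-1, y=0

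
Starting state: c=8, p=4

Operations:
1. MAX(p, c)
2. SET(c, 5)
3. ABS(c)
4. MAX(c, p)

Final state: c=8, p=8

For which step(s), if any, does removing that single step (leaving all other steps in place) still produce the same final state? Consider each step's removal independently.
Step(s) 2, 3

Testing removal of each single step:
Without step 1: final = c=5, p=4 (different)
Without step 2: final = c=8, p=8 (same)
Without step 3: final = c=8, p=8 (same)
Without step 4: final = c=5, p=8 (different)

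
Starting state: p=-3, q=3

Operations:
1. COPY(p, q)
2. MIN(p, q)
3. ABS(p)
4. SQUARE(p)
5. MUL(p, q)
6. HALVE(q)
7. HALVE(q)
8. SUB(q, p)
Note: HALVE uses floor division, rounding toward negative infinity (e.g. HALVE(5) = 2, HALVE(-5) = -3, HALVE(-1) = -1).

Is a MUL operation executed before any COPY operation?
No

First MUL: step 5
First COPY: step 1
Since 5 > 1, COPY comes first.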